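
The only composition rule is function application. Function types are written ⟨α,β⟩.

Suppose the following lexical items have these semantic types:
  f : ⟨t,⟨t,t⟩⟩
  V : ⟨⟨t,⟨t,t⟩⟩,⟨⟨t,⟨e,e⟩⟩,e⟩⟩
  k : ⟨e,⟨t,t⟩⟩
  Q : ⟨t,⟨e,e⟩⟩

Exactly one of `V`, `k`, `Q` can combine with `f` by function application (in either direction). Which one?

V

V — combines: V : ⟨⟨t,⟨t,t⟩⟩,⟨⟨t,⟨e,e⟩⟩,e⟩⟩ takes f : ⟨t,⟨t,t⟩⟩ as argument, giving ⟨⟨t,⟨e,e⟩⟩,e⟩.
k : ⟨e,⟨t,t⟩⟩ — neither side's domain matches the other.
Q : ⟨t,⟨e,e⟩⟩ — neither side's domain matches the other.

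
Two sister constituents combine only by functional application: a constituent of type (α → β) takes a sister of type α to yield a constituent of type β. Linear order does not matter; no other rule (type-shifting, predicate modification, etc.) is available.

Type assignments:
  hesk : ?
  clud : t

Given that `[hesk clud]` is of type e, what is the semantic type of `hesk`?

(t → e)

[hesk clud] must have type e. The sister clud has type t; that is not a function onto e, so hesk must be the functor, of type (t → e).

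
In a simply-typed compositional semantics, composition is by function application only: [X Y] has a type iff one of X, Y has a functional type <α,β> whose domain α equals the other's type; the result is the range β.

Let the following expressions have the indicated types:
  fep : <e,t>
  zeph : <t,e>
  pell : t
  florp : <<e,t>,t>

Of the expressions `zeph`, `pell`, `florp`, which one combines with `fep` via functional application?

zeph : <t,e> — does not combine with fep.
pell : t — does not combine with fep.
florp — combines: florp : <<e,t>,t> takes fep : <e,t> as argument, giving t.

florp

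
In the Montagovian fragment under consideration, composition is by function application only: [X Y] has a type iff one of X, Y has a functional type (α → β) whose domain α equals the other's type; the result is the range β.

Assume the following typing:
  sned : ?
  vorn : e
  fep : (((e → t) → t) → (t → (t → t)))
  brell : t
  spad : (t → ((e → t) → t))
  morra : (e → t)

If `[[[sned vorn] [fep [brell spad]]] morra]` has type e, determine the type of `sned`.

For [[[sned vorn] [fep [brell spad]]] morra] to have type e with morra of type (e → t), [[sned vorn] [fep [brell spad]]] must be the function: [[sned vorn] [fep [brell spad]]] : ((e → t) → e).
For [[sned vorn] [fep [brell spad]]] to have type ((e → t) → e) with [fep [brell spad]] of type (t → (t → t)), [sned vorn] must be the function: [sned vorn] : ((t → (t → t)) → ((e → t) → e)).
For [sned vorn] to have type ((t → (t → t)) → ((e → t) → e)) with vorn of type e, sned must be the function: sned : (e → ((t → (t → t)) → ((e → t) → e))).

(e → ((t → (t → t)) → ((e → t) → e)))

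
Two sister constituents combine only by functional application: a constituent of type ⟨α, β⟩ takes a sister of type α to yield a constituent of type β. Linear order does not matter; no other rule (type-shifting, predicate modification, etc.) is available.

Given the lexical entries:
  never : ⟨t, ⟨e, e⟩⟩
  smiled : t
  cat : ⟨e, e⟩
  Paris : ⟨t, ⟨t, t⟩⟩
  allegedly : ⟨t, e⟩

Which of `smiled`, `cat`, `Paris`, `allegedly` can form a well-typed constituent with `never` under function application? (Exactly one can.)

smiled

smiled — combines: never : ⟨t, ⟨e, e⟩⟩ takes smiled : t as argument, giving ⟨e, e⟩.
cat : ⟨e, e⟩ — no; never wants t, and cat wants e.
Paris : ⟨t, ⟨t, t⟩⟩ — no; never wants t, and Paris wants t.
allegedly : ⟨t, e⟩ — no; never wants t, and allegedly wants t.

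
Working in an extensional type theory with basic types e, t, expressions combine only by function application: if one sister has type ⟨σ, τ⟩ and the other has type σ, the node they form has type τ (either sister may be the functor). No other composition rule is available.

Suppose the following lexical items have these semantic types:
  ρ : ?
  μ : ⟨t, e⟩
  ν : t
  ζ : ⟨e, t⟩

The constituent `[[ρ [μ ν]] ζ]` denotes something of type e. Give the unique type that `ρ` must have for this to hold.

[[ρ [μ ν]] ζ] must have type e. The sister ζ has type ⟨e, t⟩; that is not a function onto e, so [ρ [μ ν]] must be the functor, of type ⟨⟨e, t⟩, e⟩.
[ρ [μ ν]] must have type ⟨⟨e, t⟩, e⟩. The sister [μ ν] has type e; that is not a function onto ⟨⟨e, t⟩, e⟩, so ρ must be the functor, of type ⟨e, ⟨⟨e, t⟩, e⟩⟩.

⟨e, ⟨⟨e, t⟩, e⟩⟩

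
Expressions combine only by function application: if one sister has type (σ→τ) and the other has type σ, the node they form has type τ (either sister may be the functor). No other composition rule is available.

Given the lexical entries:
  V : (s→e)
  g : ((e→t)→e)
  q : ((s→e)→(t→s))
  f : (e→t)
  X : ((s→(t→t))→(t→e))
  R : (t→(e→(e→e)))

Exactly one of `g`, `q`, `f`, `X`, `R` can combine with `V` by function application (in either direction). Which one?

g : ((e→t)→e) — no; V wants s, and g wants (e→t).
q — combines: q : ((s→e)→(t→s)) takes V : (s→e) as argument, giving (t→s).
f : (e→t) — no; V wants s, and f wants e.
X : ((s→(t→t))→(t→e)) — no; V wants s, and X wants (s→(t→t)).
R : (t→(e→(e→e))) — no; V wants s, and R wants t.

q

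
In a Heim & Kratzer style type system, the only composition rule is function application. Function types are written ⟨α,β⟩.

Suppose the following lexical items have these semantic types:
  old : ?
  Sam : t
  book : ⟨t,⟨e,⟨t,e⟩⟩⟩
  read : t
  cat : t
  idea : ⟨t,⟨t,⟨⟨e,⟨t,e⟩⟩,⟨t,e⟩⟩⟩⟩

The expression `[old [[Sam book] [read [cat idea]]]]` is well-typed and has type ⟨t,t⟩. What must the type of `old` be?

[old [[Sam book] [read [cat idea]]]] must have type ⟨t,t⟩. The sister [[Sam book] [read [cat idea]]] has type ⟨t,e⟩; that is not a function onto ⟨t,t⟩, so old must be the functor, of type ⟨⟨t,e⟩,⟨t,t⟩⟩.

⟨⟨t,e⟩,⟨t,t⟩⟩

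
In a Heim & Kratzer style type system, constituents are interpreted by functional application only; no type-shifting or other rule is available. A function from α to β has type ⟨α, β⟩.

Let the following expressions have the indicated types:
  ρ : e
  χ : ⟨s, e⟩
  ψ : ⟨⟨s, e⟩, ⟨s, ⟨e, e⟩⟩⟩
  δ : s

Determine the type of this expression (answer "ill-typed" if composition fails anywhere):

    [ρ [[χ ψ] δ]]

e

[χ ψ] — ψ of type ⟨⟨s, e⟩, ⟨s, ⟨e, e⟩⟩⟩ combines with χ of type ⟨s, e⟩: type ⟨s, ⟨e, e⟩⟩.
[[χ ψ] δ] — [χ ψ] of type ⟨s, ⟨e, e⟩⟩ combines with δ of type s: type ⟨e, e⟩.
[ρ [[χ ψ] δ]] — [[χ ψ] δ] of type ⟨e, e⟩ combines with ρ of type e: type e.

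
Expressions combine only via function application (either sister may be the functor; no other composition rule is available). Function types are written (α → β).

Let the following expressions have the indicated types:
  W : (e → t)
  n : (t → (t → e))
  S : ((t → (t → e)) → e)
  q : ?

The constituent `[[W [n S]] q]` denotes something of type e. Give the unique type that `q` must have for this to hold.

[[W [n S]] q] is required to be e. [W [n S]] : t cannot yield e as functor, so q : (t → e).

(t → e)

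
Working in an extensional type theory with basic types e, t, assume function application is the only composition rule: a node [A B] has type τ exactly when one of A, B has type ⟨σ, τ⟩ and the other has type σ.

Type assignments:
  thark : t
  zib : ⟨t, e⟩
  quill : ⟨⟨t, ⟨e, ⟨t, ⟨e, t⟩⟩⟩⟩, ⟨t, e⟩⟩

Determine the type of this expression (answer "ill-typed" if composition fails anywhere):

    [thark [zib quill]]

[zib quill]: ⟨t, e⟩ with ⟨⟨t, ⟨e, ⟨t, ⟨e, t⟩⟩⟩⟩, ⟨t, e⟩⟩ — neither is a function whose domain matches the other; composition fails here.

ill-typed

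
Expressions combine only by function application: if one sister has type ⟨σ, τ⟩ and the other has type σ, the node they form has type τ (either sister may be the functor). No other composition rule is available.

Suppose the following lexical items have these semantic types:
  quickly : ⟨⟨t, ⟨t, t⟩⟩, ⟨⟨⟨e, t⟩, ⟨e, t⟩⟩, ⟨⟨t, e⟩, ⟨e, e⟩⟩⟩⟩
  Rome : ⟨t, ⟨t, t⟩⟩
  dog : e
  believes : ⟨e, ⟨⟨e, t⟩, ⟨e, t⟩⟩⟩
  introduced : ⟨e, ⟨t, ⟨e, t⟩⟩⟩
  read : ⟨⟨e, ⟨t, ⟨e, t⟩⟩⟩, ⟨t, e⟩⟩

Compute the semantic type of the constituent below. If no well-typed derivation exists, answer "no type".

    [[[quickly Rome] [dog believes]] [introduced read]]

⟨e, e⟩

At [quickly Rome], quickly : ⟨⟨t, ⟨t, t⟩⟩, ⟨⟨⟨e, t⟩, ⟨e, t⟩⟩, ⟨⟨t, e⟩, ⟨e, e⟩⟩⟩⟩ takes Rome : ⟨t, ⟨t, t⟩⟩, giving ⟨⟨⟨e, t⟩, ⟨e, t⟩⟩, ⟨⟨t, e⟩, ⟨e, e⟩⟩⟩.
At [dog believes], believes : ⟨e, ⟨⟨e, t⟩, ⟨e, t⟩⟩⟩ takes dog : e, giving ⟨⟨e, t⟩, ⟨e, t⟩⟩.
At [[quickly Rome] [dog believes]], [quickly Rome] : ⟨⟨⟨e, t⟩, ⟨e, t⟩⟩, ⟨⟨t, e⟩, ⟨e, e⟩⟩⟩ takes [dog believes] : ⟨⟨e, t⟩, ⟨e, t⟩⟩, giving ⟨⟨t, e⟩, ⟨e, e⟩⟩.
At [introduced read], read : ⟨⟨e, ⟨t, ⟨e, t⟩⟩⟩, ⟨t, e⟩⟩ takes introduced : ⟨e, ⟨t, ⟨e, t⟩⟩⟩, giving ⟨t, e⟩.
At [[[quickly Rome] [dog believes]] [introduced read]], [[quickly Rome] [dog believes]] : ⟨⟨t, e⟩, ⟨e, e⟩⟩ takes [introduced read] : ⟨t, e⟩, giving ⟨e, e⟩.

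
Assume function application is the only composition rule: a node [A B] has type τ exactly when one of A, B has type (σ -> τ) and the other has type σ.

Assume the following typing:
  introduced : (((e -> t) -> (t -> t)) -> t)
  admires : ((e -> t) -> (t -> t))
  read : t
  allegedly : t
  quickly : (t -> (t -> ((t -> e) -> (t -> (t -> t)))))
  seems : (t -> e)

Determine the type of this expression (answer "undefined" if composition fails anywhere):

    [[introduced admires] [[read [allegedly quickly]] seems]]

(t -> t)

At [introduced admires], introduced : (((e -> t) -> (t -> t)) -> t) takes admires : ((e -> t) -> (t -> t)), giving t.
At [allegedly quickly], quickly : (t -> (t -> ((t -> e) -> (t -> (t -> t))))) takes allegedly : t, giving (t -> ((t -> e) -> (t -> (t -> t)))).
At [read [allegedly quickly]], [allegedly quickly] : (t -> ((t -> e) -> (t -> (t -> t)))) takes read : t, giving ((t -> e) -> (t -> (t -> t))).
At [[read [allegedly quickly]] seems], [read [allegedly quickly]] : ((t -> e) -> (t -> (t -> t))) takes seems : (t -> e), giving (t -> (t -> t)).
At [[introduced admires] [[read [allegedly quickly]] seems]], [[read [allegedly quickly]] seems] : (t -> (t -> t)) takes [introduced admires] : t, giving (t -> t).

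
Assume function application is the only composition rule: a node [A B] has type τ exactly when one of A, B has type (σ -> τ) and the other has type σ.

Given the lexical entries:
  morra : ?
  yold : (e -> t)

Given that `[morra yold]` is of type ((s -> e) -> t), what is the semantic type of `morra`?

((e -> t) -> ((s -> e) -> t))

For [morra yold] to have type ((s -> e) -> t) with yold of type (e -> t), morra must be the function: morra : ((e -> t) -> ((s -> e) -> t)).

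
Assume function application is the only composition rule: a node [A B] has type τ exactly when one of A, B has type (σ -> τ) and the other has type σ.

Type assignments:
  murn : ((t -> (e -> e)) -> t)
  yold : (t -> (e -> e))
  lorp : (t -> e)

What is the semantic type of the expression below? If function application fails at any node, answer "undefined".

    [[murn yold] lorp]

e

[murn yold]: ((t -> (e -> e)) -> t) applied to (t -> (e -> e)) yields t.
[[murn yold] lorp]: (t -> e) applied to t yields e.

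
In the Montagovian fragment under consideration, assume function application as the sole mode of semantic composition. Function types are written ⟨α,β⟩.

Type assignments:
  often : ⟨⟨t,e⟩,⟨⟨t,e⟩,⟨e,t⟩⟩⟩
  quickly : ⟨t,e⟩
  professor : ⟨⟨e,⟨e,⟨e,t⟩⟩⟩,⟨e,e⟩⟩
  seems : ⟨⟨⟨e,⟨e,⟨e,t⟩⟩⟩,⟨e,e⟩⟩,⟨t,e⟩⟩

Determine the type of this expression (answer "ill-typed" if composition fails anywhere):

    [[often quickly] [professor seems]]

⟨e,t⟩

[often quickly]: often is ⟨⟨t,e⟩,⟨⟨t,e⟩,⟨e,t⟩⟩⟩, quickly is ⟨t,e⟩; result ⟨⟨t,e⟩,⟨e,t⟩⟩.
[professor seems]: seems is ⟨⟨⟨e,⟨e,⟨e,t⟩⟩⟩,⟨e,e⟩⟩,⟨t,e⟩⟩, professor is ⟨⟨e,⟨e,⟨e,t⟩⟩⟩,⟨e,e⟩⟩; result ⟨t,e⟩.
[[often quickly] [professor seems]]: [often quickly] is ⟨⟨t,e⟩,⟨e,t⟩⟩, [professor seems] is ⟨t,e⟩; result ⟨e,t⟩.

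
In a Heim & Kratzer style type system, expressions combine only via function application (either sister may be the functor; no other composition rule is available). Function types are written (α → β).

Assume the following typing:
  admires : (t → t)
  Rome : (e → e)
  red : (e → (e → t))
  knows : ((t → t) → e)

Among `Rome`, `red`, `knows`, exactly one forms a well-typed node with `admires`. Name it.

knows

Rome : (e → e) — does not combine with admires.
red : (e → (e → t)) — does not combine with admires.
knows — combines: knows : ((t → t) → e) takes admires : (t → t) as argument, giving e.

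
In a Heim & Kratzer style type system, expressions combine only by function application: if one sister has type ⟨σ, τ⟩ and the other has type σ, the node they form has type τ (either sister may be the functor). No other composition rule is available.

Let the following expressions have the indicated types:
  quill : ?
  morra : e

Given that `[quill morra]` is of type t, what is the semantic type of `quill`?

⟨e, t⟩

[quill morra] must have type t. The sister morra has type e; that is not a function onto t, so quill must be the functor, of type ⟨e, t⟩.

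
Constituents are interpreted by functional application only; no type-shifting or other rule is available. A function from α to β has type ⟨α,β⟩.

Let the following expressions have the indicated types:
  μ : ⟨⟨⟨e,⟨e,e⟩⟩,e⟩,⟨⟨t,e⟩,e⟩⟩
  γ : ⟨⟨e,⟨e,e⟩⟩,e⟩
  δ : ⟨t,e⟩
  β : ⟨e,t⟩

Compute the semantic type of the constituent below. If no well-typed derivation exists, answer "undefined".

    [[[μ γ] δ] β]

[μ γ]: ⟨⟨⟨e,⟨e,e⟩⟩,e⟩,⟨⟨t,e⟩,e⟩⟩ applied to ⟨⟨e,⟨e,e⟩⟩,e⟩ yields ⟨⟨t,e⟩,e⟩.
[[μ γ] δ]: ⟨⟨t,e⟩,e⟩ applied to ⟨t,e⟩ yields e.
[[[μ γ] δ] β]: ⟨e,t⟩ applied to e yields t.

t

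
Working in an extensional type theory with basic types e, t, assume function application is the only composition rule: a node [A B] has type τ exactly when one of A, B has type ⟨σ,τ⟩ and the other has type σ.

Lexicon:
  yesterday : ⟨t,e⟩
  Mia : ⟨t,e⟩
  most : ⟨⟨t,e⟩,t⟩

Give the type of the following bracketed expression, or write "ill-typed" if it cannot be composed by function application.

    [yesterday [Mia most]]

At [Mia most], most : ⟨⟨t,e⟩,t⟩ takes Mia : ⟨t,e⟩, giving t.
At [yesterday [Mia most]], yesterday : ⟨t,e⟩ takes [Mia most] : t, giving e.

e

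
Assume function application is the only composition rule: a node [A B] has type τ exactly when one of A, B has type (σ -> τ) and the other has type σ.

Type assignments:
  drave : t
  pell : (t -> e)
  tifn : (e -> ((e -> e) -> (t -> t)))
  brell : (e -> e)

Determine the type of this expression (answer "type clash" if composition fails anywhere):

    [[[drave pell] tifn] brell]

[drave pell]: (t -> e) applied to t yields e.
[[drave pell] tifn]: (e -> ((e -> e) -> (t -> t))) applied to e yields ((e -> e) -> (t -> t)).
[[[drave pell] tifn] brell]: ((e -> e) -> (t -> t)) applied to (e -> e) yields (t -> t).

(t -> t)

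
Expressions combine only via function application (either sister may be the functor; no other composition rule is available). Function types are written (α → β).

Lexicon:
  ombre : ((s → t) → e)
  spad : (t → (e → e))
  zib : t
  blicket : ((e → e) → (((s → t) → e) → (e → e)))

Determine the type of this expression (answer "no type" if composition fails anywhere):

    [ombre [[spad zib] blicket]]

[spad zib]: (t → (e → e)) applied to t yields (e → e).
[[spad zib] blicket]: ((e → e) → (((s → t) → e) → (e → e))) applied to (e → e) yields (((s → t) → e) → (e → e)).
[ombre [[spad zib] blicket]]: (((s → t) → e) → (e → e)) applied to ((s → t) → e) yields (e → e).

(e → e)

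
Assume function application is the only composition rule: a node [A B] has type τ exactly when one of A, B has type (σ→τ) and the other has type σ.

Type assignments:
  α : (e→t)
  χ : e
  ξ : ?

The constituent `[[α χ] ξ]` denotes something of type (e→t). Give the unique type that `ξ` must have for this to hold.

[[α χ] ξ] must have type (e→t). The sister [α χ] has type t; that is not a function onto (e→t), so ξ must be the functor, of type (t→(e→t)).

(t→(e→t))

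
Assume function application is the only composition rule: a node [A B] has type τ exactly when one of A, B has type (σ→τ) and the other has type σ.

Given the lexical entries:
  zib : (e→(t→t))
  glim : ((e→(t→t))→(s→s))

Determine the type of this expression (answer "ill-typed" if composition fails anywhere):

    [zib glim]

At [zib glim], glim : ((e→(t→t))→(s→s)) takes zib : (e→(t→t)), giving (s→s).

(s→s)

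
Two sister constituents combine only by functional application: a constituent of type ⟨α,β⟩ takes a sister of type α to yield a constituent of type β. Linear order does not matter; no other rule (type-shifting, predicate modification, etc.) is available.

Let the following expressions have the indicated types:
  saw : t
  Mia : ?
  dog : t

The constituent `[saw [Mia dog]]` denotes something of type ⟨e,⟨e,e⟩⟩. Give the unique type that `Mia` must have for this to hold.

At [saw [Mia dog]] (required: ⟨e,⟨e,e⟩⟩): saw is t, which is not a function with range ⟨e,⟨e,e⟩⟩; hence [Mia dog] is the functor — type ⟨t,⟨e,⟨e,e⟩⟩⟩.
At [Mia dog] (required: ⟨t,⟨e,⟨e,e⟩⟩⟩): dog is t, which is not a function with range ⟨t,⟨e,⟨e,e⟩⟩⟩; hence Mia is the functor — type ⟨t,⟨t,⟨e,⟨e,e⟩⟩⟩⟩.

⟨t,⟨t,⟨e,⟨e,e⟩⟩⟩⟩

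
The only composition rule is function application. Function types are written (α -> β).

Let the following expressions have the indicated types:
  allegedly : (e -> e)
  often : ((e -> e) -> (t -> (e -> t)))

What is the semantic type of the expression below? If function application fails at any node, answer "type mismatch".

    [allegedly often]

(t -> (e -> t))

[allegedly often]: functor often : ((e -> e) -> (t -> (e -> t))), argument allegedly : (e -> e); result (t -> (e -> t)).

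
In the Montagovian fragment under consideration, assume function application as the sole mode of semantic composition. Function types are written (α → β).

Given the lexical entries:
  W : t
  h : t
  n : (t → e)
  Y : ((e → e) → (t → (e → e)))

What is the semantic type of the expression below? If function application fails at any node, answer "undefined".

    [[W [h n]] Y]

undefined

[h n]: functor n : (t → e), argument h : t; result e.
[W [h n]]: t with e — neither is a function whose domain matches the other; composition fails here.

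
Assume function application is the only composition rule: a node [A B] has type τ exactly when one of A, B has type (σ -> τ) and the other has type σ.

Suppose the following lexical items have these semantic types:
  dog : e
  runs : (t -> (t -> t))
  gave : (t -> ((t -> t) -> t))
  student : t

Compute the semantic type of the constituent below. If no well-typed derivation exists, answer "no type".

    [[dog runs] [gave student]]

no type

[dog runs]: e with (t -> (t -> t)) — neither is a function whose domain matches the other; composition fails here.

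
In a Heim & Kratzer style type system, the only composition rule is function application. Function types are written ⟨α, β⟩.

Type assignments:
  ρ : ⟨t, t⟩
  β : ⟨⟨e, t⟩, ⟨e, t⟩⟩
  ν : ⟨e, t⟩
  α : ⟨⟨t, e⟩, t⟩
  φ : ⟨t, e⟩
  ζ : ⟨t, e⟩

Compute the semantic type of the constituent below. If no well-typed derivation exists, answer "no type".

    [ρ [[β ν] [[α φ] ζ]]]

[β ν]: β is ⟨⟨e, t⟩, ⟨e, t⟩⟩, ν is ⟨e, t⟩; result ⟨e, t⟩.
[α φ]: α is ⟨⟨t, e⟩, t⟩, φ is ⟨t, e⟩; result t.
[[α φ] ζ]: ζ is ⟨t, e⟩, [α φ] is t; result e.
[[β ν] [[α φ] ζ]]: [β ν] is ⟨e, t⟩, [[α φ] ζ] is e; result t.
[ρ [[β ν] [[α φ] ζ]]]: ρ is ⟨t, t⟩, [[β ν] [[α φ] ζ]] is t; result t.

t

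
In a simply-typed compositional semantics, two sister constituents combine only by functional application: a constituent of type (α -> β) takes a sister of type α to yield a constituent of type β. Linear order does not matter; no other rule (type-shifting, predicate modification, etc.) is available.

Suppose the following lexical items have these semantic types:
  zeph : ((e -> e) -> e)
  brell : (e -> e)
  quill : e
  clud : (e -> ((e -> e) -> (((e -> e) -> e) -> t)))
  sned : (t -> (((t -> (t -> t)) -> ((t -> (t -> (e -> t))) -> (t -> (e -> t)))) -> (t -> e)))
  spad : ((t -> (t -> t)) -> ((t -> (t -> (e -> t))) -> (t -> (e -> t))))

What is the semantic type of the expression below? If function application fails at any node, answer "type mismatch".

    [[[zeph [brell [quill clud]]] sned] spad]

[quill clud]: functor clud : (e -> ((e -> e) -> (((e -> e) -> e) -> t))), argument quill : e; result ((e -> e) -> (((e -> e) -> e) -> t)).
[brell [quill clud]]: functor [quill clud] : ((e -> e) -> (((e -> e) -> e) -> t)), argument brell : (e -> e); result (((e -> e) -> e) -> t).
[zeph [brell [quill clud]]]: functor [brell [quill clud]] : (((e -> e) -> e) -> t), argument zeph : ((e -> e) -> e); result t.
[[zeph [brell [quill clud]]] sned]: functor sned : (t -> (((t -> (t -> t)) -> ((t -> (t -> (e -> t))) -> (t -> (e -> t)))) -> (t -> e))), argument [zeph [brell [quill clud]]] : t; result (((t -> (t -> t)) -> ((t -> (t -> (e -> t))) -> (t -> (e -> t)))) -> (t -> e)).
[[[zeph [brell [quill clud]]] sned] spad]: functor [[zeph [brell [quill clud]]] sned] : (((t -> (t -> t)) -> ((t -> (t -> (e -> t))) -> (t -> (e -> t)))) -> (t -> e)), argument spad : ((t -> (t -> t)) -> ((t -> (t -> (e -> t))) -> (t -> (e -> t)))); result (t -> e).

(t -> e)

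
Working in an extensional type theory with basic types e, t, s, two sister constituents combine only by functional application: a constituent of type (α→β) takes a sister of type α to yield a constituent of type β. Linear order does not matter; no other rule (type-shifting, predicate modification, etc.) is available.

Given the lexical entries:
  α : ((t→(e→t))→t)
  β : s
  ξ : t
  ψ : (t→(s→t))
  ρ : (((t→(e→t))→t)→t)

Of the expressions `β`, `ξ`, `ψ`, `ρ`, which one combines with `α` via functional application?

ρ

β : s — α needs (t→(e→t)); β needs nothing (atomic); neither fits.
ξ : t — α needs (t→(e→t)); ξ needs nothing (atomic); neither fits.
ψ : (t→(s→t)) — α needs (t→(e→t)); ψ needs t; neither fits.
ρ — combines: ρ : (((t→(e→t))→t)→t) takes α : ((t→(e→t))→t) as argument, giving t.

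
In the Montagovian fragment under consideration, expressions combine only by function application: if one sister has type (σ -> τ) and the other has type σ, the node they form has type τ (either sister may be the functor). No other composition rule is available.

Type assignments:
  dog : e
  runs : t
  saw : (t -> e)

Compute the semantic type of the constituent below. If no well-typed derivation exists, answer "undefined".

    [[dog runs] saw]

undefined

[dog runs]: e and t cannot combine by function application — type clash.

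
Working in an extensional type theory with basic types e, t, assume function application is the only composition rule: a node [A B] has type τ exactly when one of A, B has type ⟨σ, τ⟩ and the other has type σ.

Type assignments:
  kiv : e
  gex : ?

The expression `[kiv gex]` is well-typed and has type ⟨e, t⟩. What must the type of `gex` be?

⟨e, ⟨e, t⟩⟩

[kiv gex] must have type ⟨e, t⟩. The sister kiv has type e; that is not a function onto ⟨e, t⟩, so gex must be the functor, of type ⟨e, ⟨e, t⟩⟩.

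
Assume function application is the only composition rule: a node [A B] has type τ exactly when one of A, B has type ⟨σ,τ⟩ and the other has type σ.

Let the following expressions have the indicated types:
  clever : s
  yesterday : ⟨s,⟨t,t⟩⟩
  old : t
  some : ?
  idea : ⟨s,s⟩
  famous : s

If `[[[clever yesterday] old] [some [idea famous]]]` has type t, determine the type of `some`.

For [[[clever yesterday] old] [some [idea famous]]] to have type t with [[clever yesterday] old] of type t, [some [idea famous]] must be the function: [some [idea famous]] : ⟨t,t⟩.
For [some [idea famous]] to have type ⟨t,t⟩ with [idea famous] of type s, some must be the function: some : ⟨s,⟨t,t⟩⟩.

⟨s,⟨t,t⟩⟩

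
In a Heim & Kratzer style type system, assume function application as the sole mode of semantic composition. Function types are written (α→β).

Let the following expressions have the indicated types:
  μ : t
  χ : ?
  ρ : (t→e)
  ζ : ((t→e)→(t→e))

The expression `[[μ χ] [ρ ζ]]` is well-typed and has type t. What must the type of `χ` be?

(t→((t→e)→t))

[[μ χ] [ρ ζ]] is required to be t. [ρ ζ] : (t→e) cannot yield t as functor, so [μ χ] : ((t→e)→t).
[μ χ] is required to be ((t→e)→t). μ : t cannot yield ((t→e)→t) as functor, so χ : (t→((t→e)→t)).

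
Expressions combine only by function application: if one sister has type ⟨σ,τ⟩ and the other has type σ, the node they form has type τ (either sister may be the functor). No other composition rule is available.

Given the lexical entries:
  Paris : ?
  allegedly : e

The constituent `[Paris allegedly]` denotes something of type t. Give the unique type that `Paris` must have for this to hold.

⟨e,t⟩

[Paris allegedly] is required to be t. allegedly : e cannot yield t as functor, so Paris : ⟨e,t⟩.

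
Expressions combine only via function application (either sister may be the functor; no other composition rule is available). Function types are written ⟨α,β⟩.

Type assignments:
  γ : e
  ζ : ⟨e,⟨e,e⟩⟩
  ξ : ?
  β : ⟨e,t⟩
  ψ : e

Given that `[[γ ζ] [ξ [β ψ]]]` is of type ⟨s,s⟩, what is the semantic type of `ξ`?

For [[γ ζ] [ξ [β ψ]]] to have type ⟨s,s⟩ with [γ ζ] of type ⟨e,e⟩, [ξ [β ψ]] must be the function: [ξ [β ψ]] : ⟨⟨e,e⟩,⟨s,s⟩⟩.
For [ξ [β ψ]] to have type ⟨⟨e,e⟩,⟨s,s⟩⟩ with [β ψ] of type t, ξ must be the function: ξ : ⟨t,⟨⟨e,e⟩,⟨s,s⟩⟩⟩.

⟨t,⟨⟨e,e⟩,⟨s,s⟩⟩⟩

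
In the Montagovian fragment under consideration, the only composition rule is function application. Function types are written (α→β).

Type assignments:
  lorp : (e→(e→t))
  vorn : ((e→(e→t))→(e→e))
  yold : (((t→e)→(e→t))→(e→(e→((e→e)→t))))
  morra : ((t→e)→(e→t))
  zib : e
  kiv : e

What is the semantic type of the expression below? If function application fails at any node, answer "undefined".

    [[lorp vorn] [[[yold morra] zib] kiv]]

t

At [lorp vorn], vorn : ((e→(e→t))→(e→e)) takes lorp : (e→(e→t)), giving (e→e).
At [yold morra], yold : (((t→e)→(e→t))→(e→(e→((e→e)→t)))) takes morra : ((t→e)→(e→t)), giving (e→(e→((e→e)→t))).
At [[yold morra] zib], [yold morra] : (e→(e→((e→e)→t))) takes zib : e, giving (e→((e→e)→t)).
At [[[yold morra] zib] kiv], [[yold morra] zib] : (e→((e→e)→t)) takes kiv : e, giving ((e→e)→t).
At [[lorp vorn] [[[yold morra] zib] kiv]], [[[yold morra] zib] kiv] : ((e→e)→t) takes [lorp vorn] : (e→e), giving t.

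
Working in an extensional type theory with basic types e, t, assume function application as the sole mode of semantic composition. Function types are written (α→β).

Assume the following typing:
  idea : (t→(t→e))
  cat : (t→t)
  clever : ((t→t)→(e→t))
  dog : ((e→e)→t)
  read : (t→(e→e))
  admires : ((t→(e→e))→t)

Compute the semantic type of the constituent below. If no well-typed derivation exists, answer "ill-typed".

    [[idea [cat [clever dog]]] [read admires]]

ill-typed

[clever dog]: ((t→t)→(e→t)) with ((e→e)→t) — neither is a function whose domain matches the other; composition fails here.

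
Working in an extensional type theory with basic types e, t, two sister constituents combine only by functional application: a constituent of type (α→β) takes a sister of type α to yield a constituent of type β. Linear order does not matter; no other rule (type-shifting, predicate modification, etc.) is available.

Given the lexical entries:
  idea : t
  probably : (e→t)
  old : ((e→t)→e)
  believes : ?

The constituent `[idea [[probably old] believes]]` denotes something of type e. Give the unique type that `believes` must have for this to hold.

(e→(t→e))

[idea [[probably old] believes]] must have type e. The sister idea has type t; that is not a function onto e, so [[probably old] believes] must be the functor, of type (t→e).
[[probably old] believes] must have type (t→e). The sister [probably old] has type e; that is not a function onto (t→e), so believes must be the functor, of type (e→(t→e)).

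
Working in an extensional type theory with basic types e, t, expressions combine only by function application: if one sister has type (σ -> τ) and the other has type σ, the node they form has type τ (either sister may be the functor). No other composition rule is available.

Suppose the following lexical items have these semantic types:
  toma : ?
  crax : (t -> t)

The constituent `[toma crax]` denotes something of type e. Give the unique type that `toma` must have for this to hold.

((t -> t) -> e)

For [toma crax] to have type e with crax of type (t -> t), toma must be the function: toma : ((t -> t) -> e).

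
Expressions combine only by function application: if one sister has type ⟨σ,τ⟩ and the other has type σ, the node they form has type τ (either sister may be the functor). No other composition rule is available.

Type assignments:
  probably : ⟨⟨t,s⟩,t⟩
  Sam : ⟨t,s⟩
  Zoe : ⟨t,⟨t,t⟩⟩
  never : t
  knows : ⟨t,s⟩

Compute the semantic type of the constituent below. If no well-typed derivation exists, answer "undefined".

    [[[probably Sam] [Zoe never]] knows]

s

At [probably Sam], probably : ⟨⟨t,s⟩,t⟩ takes Sam : ⟨t,s⟩, giving t.
At [Zoe never], Zoe : ⟨t,⟨t,t⟩⟩ takes never : t, giving ⟨t,t⟩.
At [[probably Sam] [Zoe never]], [Zoe never] : ⟨t,t⟩ takes [probably Sam] : t, giving t.
At [[[probably Sam] [Zoe never]] knows], knows : ⟨t,s⟩ takes [[probably Sam] [Zoe never]] : t, giving s.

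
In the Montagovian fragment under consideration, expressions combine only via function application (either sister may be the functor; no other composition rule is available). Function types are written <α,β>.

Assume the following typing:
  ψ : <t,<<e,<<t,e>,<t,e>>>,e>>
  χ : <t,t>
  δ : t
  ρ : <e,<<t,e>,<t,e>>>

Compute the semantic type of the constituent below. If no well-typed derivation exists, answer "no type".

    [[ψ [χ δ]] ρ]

At [χ δ], χ : <t,t> takes δ : t, giving t.
At [ψ [χ δ]], ψ : <t,<<e,<<t,e>,<t,e>>>,e>> takes [χ δ] : t, giving <<e,<<t,e>,<t,e>>>,e>.
At [[ψ [χ δ]] ρ], [ψ [χ δ]] : <<e,<<t,e>,<t,e>>>,e> takes ρ : <e,<<t,e>,<t,e>>>, giving e.

e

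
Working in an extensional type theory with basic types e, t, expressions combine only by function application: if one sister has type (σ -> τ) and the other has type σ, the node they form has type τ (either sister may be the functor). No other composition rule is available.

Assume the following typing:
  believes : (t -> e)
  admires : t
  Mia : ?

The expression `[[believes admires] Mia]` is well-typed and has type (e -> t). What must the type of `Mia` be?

(e -> (e -> t))

For [[believes admires] Mia] to have type (e -> t) with [believes admires] of type e, Mia must be the function: Mia : (e -> (e -> t)).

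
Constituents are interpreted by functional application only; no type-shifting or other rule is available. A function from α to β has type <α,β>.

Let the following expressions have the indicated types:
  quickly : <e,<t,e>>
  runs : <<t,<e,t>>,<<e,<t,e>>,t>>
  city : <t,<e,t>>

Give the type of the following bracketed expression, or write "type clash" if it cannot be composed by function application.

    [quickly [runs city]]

[runs city]: functor runs : <<t,<e,t>>,<<e,<t,e>>,t>>, argument city : <t,<e,t>>; result <<e,<t,e>>,t>.
[quickly [runs city]]: functor [runs city] : <<e,<t,e>>,t>, argument quickly : <e,<t,e>>; result t.

t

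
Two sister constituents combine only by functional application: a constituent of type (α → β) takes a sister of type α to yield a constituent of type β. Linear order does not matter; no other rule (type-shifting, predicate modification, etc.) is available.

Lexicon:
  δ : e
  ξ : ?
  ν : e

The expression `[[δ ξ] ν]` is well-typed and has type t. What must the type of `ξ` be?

(e → (e → t))

At [[δ ξ] ν] (required: t): ν is e, which is not a function with range t; hence [δ ξ] is the functor — type (e → t).
At [δ ξ] (required: (e → t)): δ is e, which is not a function with range (e → t); hence ξ is the functor — type (e → (e → t)).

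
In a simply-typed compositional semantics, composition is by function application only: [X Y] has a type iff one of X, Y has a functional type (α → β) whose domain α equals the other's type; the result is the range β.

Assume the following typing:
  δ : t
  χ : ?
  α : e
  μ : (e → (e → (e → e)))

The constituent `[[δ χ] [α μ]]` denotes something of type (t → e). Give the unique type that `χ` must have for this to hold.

At [[δ χ] [α μ]] (required: (t → e)): [α μ] is (e → (e → e)), which is not a function with range (t → e); hence [δ χ] is the functor — type ((e → (e → e)) → (t → e)).
At [δ χ] (required: ((e → (e → e)) → (t → e))): δ is t, which is not a function with range ((e → (e → e)) → (t → e)); hence χ is the functor — type (t → ((e → (e → e)) → (t → e))).

(t → ((e → (e → e)) → (t → e)))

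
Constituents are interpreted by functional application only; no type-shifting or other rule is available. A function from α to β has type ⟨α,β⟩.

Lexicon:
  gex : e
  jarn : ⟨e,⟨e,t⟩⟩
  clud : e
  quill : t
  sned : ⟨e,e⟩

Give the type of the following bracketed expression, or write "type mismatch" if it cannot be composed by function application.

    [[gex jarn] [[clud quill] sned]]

type mismatch

[gex jarn]: ⟨e,⟨e,t⟩⟩ applied to e yields ⟨e,t⟩.
[clud quill]: e with t — neither is a function whose domain matches the other; composition fails here.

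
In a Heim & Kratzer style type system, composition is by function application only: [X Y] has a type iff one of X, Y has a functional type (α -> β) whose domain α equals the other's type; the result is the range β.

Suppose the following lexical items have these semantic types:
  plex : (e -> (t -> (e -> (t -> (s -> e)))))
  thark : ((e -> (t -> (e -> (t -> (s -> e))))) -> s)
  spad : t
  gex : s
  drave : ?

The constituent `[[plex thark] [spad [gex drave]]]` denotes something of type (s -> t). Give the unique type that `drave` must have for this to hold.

For [[plex thark] [spad [gex drave]]] to have type (s -> t) with [plex thark] of type s, [spad [gex drave]] must be the function: [spad [gex drave]] : (s -> (s -> t)).
For [spad [gex drave]] to have type (s -> (s -> t)) with spad of type t, [gex drave] must be the function: [gex drave] : (t -> (s -> (s -> t))).
For [gex drave] to have type (t -> (s -> (s -> t))) with gex of type s, drave must be the function: drave : (s -> (t -> (s -> (s -> t)))).

(s -> (t -> (s -> (s -> t))))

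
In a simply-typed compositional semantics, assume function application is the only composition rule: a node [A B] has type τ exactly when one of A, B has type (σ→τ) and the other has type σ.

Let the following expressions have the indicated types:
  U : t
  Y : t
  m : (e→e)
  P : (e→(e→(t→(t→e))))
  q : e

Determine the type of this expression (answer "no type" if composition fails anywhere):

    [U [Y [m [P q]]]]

no type

[P q]: P is (e→(e→(t→(t→e)))), q is e; result (e→(t→(t→e))).
At [m [P q]]: neither (e→e) nor (e→(t→(t→e))) can take the other as argument; the node is ill-typed.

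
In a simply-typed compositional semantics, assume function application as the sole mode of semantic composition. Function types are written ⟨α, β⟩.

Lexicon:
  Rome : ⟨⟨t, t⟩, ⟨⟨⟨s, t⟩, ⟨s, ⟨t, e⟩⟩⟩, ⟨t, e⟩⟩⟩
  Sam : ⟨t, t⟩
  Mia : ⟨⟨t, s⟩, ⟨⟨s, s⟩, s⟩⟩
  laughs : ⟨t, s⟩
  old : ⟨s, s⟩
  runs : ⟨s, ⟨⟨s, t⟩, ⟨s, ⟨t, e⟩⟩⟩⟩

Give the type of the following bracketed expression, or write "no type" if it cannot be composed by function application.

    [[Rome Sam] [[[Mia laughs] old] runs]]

⟨t, e⟩

[Rome Sam] — Rome of type ⟨⟨t, t⟩, ⟨⟨⟨s, t⟩, ⟨s, ⟨t, e⟩⟩⟩, ⟨t, e⟩⟩⟩ combines with Sam of type ⟨t, t⟩: type ⟨⟨⟨s, t⟩, ⟨s, ⟨t, e⟩⟩⟩, ⟨t, e⟩⟩.
[Mia laughs] — Mia of type ⟨⟨t, s⟩, ⟨⟨s, s⟩, s⟩⟩ combines with laughs of type ⟨t, s⟩: type ⟨⟨s, s⟩, s⟩.
[[Mia laughs] old] — [Mia laughs] of type ⟨⟨s, s⟩, s⟩ combines with old of type ⟨s, s⟩: type s.
[[[Mia laughs] old] runs] — runs of type ⟨s, ⟨⟨s, t⟩, ⟨s, ⟨t, e⟩⟩⟩⟩ combines with [[Mia laughs] old] of type s: type ⟨⟨s, t⟩, ⟨s, ⟨t, e⟩⟩⟩.
[[Rome Sam] [[[Mia laughs] old] runs]] — [Rome Sam] of type ⟨⟨⟨s, t⟩, ⟨s, ⟨t, e⟩⟩⟩, ⟨t, e⟩⟩ combines with [[[Mia laughs] old] runs] of type ⟨⟨s, t⟩, ⟨s, ⟨t, e⟩⟩⟩: type ⟨t, e⟩.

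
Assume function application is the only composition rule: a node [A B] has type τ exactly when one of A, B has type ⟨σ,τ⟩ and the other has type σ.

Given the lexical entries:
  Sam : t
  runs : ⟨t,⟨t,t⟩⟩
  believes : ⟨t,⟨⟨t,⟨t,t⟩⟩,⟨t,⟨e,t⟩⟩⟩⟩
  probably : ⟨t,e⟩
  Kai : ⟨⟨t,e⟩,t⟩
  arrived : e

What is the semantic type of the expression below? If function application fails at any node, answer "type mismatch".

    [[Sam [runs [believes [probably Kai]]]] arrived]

[probably Kai]: functor Kai : ⟨⟨t,e⟩,t⟩, argument probably : ⟨t,e⟩; result t.
[believes [probably Kai]]: functor believes : ⟨t,⟨⟨t,⟨t,t⟩⟩,⟨t,⟨e,t⟩⟩⟩⟩, argument [probably Kai] : t; result ⟨⟨t,⟨t,t⟩⟩,⟨t,⟨e,t⟩⟩⟩.
[runs [believes [probably Kai]]]: functor [believes [probably Kai]] : ⟨⟨t,⟨t,t⟩⟩,⟨t,⟨e,t⟩⟩⟩, argument runs : ⟨t,⟨t,t⟩⟩; result ⟨t,⟨e,t⟩⟩.
[Sam [runs [believes [probably Kai]]]]: functor [runs [believes [probably Kai]]] : ⟨t,⟨e,t⟩⟩, argument Sam : t; result ⟨e,t⟩.
[[Sam [runs [believes [probably Kai]]]] arrived]: functor [Sam [runs [believes [probably Kai]]]] : ⟨e,t⟩, argument arrived : e; result t.

t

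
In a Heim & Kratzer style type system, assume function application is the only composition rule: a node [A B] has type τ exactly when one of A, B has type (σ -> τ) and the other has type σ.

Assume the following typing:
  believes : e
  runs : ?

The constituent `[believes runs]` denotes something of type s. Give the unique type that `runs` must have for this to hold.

[believes runs] is required to be s. believes : e cannot yield s as functor, so runs : (e -> s).

(e -> s)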